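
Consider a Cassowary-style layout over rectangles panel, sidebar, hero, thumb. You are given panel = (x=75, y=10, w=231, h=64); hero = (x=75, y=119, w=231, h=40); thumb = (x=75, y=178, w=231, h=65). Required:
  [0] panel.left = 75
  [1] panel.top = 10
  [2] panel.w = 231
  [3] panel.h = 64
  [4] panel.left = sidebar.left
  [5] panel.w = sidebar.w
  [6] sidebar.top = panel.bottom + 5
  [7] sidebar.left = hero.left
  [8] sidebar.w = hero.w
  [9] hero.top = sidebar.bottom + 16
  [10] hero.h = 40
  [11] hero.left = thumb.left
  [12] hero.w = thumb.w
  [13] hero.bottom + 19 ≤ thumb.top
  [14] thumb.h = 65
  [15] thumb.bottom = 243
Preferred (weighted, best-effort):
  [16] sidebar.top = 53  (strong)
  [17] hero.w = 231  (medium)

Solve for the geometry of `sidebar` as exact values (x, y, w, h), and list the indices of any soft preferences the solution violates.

sidebar = (x=75, y=79, w=231, h=24)
violated soft preferences: 16

1. sidebar.x = 75  [panel.left = sidebar.left]
2. sidebar.w = 231  [panel.w = sidebar.w]
3. sidebar.y = 79  [sidebar.top = panel.bottom + 5]
4. sidebar.h = 24  [hero.top = sidebar.bottom + 16]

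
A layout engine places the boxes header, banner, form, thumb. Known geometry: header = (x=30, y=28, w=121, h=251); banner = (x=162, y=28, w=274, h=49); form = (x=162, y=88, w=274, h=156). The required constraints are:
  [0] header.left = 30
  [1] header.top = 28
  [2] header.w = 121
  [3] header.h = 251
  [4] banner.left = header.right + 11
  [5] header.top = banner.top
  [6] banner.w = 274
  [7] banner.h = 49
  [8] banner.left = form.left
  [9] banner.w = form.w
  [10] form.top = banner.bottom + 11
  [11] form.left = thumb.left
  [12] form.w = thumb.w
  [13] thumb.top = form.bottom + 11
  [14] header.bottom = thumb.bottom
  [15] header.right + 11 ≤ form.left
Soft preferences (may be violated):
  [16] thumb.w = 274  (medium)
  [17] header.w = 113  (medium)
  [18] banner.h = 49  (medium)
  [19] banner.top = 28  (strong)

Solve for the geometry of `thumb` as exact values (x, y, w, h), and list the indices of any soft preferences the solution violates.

1. thumb.x = 162  [form.left = thumb.left]
2. thumb.w = 274  [form.w = thumb.w]
3. thumb.y = 255  [thumb.top = form.bottom + 11]
4. thumb.h = 24  [header.bottom = thumb.bottom]

thumb = (x=162, y=255, w=274, h=24)
violated soft preferences: 17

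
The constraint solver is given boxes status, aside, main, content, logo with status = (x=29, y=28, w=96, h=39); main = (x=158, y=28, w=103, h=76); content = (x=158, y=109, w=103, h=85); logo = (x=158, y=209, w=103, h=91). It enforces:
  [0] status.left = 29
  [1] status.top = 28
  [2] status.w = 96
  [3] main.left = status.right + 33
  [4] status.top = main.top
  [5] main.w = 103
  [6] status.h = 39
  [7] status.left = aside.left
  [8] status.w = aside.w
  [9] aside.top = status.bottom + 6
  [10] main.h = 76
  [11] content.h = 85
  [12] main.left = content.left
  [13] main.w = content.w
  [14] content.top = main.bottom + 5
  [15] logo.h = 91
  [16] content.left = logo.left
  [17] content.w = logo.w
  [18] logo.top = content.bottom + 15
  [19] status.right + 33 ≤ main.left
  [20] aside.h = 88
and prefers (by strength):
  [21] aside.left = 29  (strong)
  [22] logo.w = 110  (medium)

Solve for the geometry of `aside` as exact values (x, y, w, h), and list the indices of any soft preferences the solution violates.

1. aside.x = 29  [status.left = aside.left]
2. aside.w = 96  [status.w = aside.w]
3. aside.y = 73  [aside.top = status.bottom + 6]
4. aside.h = 88  [aside.h = 88]

aside = (x=29, y=73, w=96, h=88)
violated soft preferences: 22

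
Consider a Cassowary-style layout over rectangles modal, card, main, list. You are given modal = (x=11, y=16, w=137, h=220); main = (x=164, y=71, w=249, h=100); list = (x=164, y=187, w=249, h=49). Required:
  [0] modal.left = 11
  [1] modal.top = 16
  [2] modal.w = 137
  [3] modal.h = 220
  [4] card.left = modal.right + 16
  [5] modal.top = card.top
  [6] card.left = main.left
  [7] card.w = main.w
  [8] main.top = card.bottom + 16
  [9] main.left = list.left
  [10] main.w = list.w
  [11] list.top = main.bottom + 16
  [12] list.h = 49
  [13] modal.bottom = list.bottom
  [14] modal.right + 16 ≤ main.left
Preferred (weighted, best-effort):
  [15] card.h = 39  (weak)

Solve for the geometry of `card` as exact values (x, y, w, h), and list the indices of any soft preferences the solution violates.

card = (x=164, y=16, w=249, h=39)
violated soft preferences: none

1. card.x = 164  [card.left = modal.right + 16]
2. card.y = 16  [modal.top = card.top]
3. card.w = 249  [card.w = main.w]
4. card.h = 39  [main.top = card.bottom + 16]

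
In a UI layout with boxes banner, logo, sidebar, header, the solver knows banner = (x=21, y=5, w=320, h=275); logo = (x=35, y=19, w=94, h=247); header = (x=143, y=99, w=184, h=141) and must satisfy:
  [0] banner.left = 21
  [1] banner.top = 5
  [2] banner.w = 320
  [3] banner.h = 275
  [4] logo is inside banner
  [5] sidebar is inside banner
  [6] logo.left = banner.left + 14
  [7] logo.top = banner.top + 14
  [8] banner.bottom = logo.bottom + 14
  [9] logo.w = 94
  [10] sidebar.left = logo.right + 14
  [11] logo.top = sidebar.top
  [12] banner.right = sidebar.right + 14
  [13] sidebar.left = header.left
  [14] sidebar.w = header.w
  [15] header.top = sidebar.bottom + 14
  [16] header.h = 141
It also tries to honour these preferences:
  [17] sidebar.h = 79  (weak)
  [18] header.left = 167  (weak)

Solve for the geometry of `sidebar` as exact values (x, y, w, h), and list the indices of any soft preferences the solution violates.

sidebar = (x=143, y=19, w=184, h=66)
violated soft preferences: 17, 18

1. sidebar.x = 143  [sidebar.left = logo.right + 14]
2. sidebar.y = 19  [logo.top = sidebar.top]
3. sidebar.w = 184  [banner.right = sidebar.right + 14]
4. sidebar.h = 66  [header.top = sidebar.bottom + 14]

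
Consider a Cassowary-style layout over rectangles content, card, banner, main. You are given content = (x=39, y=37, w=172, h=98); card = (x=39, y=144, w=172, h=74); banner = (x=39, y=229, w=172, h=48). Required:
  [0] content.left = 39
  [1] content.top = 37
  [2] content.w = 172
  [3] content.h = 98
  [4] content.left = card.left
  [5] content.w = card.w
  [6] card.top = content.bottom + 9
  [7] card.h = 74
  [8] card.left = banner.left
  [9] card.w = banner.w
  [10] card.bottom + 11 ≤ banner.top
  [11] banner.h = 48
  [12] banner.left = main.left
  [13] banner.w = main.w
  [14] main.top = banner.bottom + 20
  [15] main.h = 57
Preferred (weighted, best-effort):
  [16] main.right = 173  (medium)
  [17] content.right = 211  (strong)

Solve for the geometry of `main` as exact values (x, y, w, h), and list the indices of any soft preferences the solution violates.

1. main.x = 39  [banner.left = main.left]
2. main.w = 172  [banner.w = main.w]
3. main.y = 297  [main.top = banner.bottom + 20]
4. main.h = 57  [main.h = 57]

main = (x=39, y=297, w=172, h=57)
violated soft preferences: 16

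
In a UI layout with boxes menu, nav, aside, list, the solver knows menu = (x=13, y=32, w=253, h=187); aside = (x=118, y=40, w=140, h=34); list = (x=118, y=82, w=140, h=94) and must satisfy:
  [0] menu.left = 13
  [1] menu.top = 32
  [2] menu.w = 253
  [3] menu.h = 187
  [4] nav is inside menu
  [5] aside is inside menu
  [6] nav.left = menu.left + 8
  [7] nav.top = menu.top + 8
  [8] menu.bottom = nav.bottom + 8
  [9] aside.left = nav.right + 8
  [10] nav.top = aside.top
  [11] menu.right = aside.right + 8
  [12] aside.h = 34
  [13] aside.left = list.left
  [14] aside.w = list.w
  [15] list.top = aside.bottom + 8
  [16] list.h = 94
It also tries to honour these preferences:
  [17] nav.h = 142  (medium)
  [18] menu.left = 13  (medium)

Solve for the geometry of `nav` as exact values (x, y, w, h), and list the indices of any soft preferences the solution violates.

nav = (x=21, y=40, w=89, h=171)
violated soft preferences: 17

1. nav.x = 21  [nav.left = menu.left + 8]
2. nav.y = 40  [nav.top = menu.top + 8]
3. nav.h = 171  [menu.bottom = nav.bottom + 8]
4. nav.w = 89  [aside.left = nav.right + 8]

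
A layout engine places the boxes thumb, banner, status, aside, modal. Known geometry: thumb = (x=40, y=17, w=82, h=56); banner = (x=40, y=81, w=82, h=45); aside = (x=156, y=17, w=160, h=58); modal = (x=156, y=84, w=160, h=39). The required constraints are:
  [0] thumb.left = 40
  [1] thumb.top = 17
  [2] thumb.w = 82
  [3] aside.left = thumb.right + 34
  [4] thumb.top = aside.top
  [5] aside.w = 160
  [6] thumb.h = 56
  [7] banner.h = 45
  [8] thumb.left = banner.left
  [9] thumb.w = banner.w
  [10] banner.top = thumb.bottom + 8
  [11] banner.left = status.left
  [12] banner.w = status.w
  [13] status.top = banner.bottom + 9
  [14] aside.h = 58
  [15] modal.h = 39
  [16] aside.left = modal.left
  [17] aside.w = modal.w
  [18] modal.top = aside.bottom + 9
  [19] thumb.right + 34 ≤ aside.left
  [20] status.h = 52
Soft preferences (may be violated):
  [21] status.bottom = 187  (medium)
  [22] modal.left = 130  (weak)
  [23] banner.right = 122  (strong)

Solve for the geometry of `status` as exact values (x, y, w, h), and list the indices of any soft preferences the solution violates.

1. status.x = 40  [banner.left = status.left]
2. status.w = 82  [banner.w = status.w]
3. status.y = 135  [status.top = banner.bottom + 9]
4. status.h = 52  [status.h = 52]

status = (x=40, y=135, w=82, h=52)
violated soft preferences: 22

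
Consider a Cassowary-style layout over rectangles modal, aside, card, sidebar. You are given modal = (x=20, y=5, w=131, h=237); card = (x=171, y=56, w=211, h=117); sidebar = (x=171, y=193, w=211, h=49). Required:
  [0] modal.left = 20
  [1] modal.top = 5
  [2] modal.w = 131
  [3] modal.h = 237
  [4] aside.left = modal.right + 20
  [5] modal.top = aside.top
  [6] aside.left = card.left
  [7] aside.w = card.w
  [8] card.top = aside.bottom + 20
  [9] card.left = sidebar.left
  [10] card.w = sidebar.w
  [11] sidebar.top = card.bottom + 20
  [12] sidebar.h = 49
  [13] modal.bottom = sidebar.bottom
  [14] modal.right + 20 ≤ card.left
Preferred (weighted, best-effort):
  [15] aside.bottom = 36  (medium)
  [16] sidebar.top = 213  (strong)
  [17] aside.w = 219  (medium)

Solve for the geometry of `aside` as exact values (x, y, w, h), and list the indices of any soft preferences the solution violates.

aside = (x=171, y=5, w=211, h=31)
violated soft preferences: 16, 17

1. aside.x = 171  [aside.left = modal.right + 20]
2. aside.y = 5  [modal.top = aside.top]
3. aside.w = 211  [aside.w = card.w]
4. aside.h = 31  [card.top = aside.bottom + 20]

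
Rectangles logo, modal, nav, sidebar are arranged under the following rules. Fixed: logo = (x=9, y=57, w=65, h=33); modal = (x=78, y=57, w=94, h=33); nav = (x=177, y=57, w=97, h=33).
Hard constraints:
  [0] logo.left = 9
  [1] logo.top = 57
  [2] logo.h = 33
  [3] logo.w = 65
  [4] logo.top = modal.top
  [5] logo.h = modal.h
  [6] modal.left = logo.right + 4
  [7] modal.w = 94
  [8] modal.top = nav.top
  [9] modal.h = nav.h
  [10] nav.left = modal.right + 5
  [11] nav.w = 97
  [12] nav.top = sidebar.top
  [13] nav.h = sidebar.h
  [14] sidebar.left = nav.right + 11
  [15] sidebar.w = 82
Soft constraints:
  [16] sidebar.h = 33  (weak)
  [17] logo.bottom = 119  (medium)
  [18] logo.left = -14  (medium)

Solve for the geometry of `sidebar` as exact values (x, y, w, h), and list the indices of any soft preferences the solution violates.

sidebar = (x=285, y=57, w=82, h=33)
violated soft preferences: 17, 18

1. sidebar.y = 57  [nav.top = sidebar.top]
2. sidebar.h = 33  [nav.h = sidebar.h]
3. sidebar.x = 285  [sidebar.left = nav.right + 11]
4. sidebar.w = 82  [sidebar.w = 82]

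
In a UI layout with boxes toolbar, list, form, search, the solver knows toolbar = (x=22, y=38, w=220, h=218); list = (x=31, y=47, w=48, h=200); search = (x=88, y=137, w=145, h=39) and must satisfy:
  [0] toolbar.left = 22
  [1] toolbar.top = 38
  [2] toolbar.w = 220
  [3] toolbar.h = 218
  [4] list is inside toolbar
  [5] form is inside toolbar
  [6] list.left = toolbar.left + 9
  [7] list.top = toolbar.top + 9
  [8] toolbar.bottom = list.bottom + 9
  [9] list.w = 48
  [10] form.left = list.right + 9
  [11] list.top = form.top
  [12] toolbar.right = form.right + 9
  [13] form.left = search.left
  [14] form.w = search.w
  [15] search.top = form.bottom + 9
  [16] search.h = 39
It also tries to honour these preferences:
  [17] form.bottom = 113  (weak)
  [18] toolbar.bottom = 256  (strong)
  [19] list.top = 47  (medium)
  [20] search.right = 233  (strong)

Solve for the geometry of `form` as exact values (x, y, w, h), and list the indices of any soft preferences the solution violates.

1. form.x = 88  [form.left = list.right + 9]
2. form.y = 47  [list.top = form.top]
3. form.w = 145  [toolbar.right = form.right + 9]
4. form.h = 81  [search.top = form.bottom + 9]

form = (x=88, y=47, w=145, h=81)
violated soft preferences: 17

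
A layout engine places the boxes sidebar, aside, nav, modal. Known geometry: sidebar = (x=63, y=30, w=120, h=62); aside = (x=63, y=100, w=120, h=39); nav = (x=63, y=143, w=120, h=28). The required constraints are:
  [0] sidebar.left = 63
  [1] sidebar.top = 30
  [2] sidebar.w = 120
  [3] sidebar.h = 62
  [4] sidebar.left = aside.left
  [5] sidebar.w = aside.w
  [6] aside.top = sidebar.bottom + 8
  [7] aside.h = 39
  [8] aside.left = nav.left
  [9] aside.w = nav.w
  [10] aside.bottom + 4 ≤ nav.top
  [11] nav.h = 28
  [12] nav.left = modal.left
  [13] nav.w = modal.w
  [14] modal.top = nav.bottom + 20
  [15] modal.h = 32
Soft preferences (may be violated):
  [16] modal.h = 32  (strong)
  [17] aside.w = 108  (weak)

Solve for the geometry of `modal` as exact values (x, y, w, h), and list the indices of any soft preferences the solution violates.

1. modal.x = 63  [nav.left = modal.left]
2. modal.w = 120  [nav.w = modal.w]
3. modal.y = 191  [modal.top = nav.bottom + 20]
4. modal.h = 32  [modal.h = 32]

modal = (x=63, y=191, w=120, h=32)
violated soft preferences: 17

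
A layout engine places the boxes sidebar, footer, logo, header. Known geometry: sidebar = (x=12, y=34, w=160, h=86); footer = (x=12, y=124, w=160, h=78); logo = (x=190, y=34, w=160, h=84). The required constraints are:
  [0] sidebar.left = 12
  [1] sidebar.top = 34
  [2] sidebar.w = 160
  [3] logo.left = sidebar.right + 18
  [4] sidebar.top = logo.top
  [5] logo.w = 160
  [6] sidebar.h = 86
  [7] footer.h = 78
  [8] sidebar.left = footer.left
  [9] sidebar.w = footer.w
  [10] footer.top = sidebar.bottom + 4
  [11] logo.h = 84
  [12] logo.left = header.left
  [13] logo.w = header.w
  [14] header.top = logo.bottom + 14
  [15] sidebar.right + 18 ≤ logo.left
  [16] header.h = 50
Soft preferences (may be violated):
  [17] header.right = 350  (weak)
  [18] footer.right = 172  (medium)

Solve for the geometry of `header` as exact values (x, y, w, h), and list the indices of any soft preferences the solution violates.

1. header.x = 190  [logo.left = header.left]
2. header.w = 160  [logo.w = header.w]
3. header.y = 132  [header.top = logo.bottom + 14]
4. header.h = 50  [header.h = 50]

header = (x=190, y=132, w=160, h=50)
violated soft preferences: none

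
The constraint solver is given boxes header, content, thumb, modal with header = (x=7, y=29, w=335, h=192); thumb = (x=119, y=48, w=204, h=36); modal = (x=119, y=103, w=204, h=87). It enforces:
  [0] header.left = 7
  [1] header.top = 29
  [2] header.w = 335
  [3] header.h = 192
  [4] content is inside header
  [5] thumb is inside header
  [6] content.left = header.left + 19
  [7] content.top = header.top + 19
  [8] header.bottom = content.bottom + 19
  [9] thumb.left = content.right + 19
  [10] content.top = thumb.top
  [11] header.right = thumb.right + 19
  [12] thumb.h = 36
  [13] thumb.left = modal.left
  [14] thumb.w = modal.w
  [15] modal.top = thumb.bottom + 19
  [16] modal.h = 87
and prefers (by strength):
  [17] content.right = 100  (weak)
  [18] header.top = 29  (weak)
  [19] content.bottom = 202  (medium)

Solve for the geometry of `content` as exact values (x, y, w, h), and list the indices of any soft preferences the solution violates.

1. content.x = 26  [content.left = header.left + 19]
2. content.y = 48  [content.top = header.top + 19]
3. content.h = 154  [header.bottom = content.bottom + 19]
4. content.w = 74  [thumb.left = content.right + 19]

content = (x=26, y=48, w=74, h=154)
violated soft preferences: none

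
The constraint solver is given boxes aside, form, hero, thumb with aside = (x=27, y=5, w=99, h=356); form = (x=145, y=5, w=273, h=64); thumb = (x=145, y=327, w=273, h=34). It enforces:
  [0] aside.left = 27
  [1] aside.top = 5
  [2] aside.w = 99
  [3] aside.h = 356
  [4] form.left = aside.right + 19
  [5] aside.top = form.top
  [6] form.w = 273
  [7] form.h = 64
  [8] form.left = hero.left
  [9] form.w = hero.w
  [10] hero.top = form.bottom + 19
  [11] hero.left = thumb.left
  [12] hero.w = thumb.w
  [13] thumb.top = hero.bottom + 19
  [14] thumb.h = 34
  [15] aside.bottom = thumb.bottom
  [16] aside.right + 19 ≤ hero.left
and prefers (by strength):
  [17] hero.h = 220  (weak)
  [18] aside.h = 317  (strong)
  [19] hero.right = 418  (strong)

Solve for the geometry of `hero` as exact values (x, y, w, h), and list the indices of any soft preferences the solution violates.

hero = (x=145, y=88, w=273, h=220)
violated soft preferences: 18

1. hero.x = 145  [form.left = hero.left]
2. hero.w = 273  [form.w = hero.w]
3. hero.y = 88  [hero.top = form.bottom + 19]
4. hero.h = 220  [thumb.top = hero.bottom + 19]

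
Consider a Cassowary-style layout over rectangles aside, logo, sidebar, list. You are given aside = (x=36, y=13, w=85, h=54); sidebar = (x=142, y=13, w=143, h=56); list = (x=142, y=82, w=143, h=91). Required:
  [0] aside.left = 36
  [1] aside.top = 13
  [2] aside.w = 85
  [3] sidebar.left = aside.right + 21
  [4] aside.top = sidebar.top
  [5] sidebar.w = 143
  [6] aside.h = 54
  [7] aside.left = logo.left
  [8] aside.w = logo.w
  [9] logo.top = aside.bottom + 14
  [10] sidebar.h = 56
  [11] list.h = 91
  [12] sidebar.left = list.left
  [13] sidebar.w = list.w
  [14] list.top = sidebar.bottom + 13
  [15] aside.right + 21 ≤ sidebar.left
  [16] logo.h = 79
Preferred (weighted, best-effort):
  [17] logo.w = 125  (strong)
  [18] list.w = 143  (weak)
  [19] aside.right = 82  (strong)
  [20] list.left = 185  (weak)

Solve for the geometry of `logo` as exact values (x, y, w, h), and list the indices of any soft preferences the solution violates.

logo = (x=36, y=81, w=85, h=79)
violated soft preferences: 17, 19, 20

1. logo.x = 36  [aside.left = logo.left]
2. logo.w = 85  [aside.w = logo.w]
3. logo.y = 81  [logo.top = aside.bottom + 14]
4. logo.h = 79  [logo.h = 79]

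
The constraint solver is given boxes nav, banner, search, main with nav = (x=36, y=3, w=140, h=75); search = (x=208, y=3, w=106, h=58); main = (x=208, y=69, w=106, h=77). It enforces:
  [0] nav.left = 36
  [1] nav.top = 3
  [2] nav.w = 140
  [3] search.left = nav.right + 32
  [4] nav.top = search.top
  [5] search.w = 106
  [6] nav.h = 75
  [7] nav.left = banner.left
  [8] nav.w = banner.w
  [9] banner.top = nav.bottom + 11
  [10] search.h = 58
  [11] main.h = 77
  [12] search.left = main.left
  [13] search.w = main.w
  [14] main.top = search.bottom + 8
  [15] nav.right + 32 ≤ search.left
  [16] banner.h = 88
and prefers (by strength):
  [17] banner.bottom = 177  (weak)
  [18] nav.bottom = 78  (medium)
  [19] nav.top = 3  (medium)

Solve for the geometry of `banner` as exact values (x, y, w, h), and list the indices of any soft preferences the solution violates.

1. banner.x = 36  [nav.left = banner.left]
2. banner.w = 140  [nav.w = banner.w]
3. banner.y = 89  [banner.top = nav.bottom + 11]
4. banner.h = 88  [banner.h = 88]

banner = (x=36, y=89, w=140, h=88)
violated soft preferences: none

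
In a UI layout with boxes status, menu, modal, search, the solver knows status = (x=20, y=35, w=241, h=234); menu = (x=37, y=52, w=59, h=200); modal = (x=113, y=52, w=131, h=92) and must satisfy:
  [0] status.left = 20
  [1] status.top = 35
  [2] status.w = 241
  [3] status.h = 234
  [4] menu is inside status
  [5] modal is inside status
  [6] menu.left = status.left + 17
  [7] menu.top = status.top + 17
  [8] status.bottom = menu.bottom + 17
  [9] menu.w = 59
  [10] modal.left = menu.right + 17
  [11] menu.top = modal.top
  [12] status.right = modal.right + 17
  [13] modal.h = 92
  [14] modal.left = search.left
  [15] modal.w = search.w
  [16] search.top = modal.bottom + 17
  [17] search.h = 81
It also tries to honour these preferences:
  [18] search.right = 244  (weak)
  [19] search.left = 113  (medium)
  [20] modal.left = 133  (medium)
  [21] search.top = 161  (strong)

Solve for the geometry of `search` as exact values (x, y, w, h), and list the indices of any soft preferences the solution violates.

1. search.x = 113  [modal.left = search.left]
2. search.w = 131  [modal.w = search.w]
3. search.y = 161  [search.top = modal.bottom + 17]
4. search.h = 81  [search.h = 81]

search = (x=113, y=161, w=131, h=81)
violated soft preferences: 20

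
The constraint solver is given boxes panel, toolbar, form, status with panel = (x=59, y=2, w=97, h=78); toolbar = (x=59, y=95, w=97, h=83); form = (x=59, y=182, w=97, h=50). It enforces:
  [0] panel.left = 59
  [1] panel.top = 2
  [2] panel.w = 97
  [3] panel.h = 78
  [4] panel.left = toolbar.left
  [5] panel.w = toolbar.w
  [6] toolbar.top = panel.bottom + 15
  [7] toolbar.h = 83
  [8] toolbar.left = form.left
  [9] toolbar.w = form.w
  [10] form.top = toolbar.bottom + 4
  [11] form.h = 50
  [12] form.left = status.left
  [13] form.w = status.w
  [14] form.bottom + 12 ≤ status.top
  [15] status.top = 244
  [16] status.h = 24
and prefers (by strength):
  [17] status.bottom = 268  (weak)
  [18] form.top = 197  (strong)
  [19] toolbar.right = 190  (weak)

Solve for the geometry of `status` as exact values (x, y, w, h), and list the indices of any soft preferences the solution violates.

1. status.x = 59  [form.left = status.left]
2. status.w = 97  [form.w = status.w]
3. status.y = 244  [status.top = 244]
4. status.h = 24  [status.h = 24]

status = (x=59, y=244, w=97, h=24)
violated soft preferences: 18, 19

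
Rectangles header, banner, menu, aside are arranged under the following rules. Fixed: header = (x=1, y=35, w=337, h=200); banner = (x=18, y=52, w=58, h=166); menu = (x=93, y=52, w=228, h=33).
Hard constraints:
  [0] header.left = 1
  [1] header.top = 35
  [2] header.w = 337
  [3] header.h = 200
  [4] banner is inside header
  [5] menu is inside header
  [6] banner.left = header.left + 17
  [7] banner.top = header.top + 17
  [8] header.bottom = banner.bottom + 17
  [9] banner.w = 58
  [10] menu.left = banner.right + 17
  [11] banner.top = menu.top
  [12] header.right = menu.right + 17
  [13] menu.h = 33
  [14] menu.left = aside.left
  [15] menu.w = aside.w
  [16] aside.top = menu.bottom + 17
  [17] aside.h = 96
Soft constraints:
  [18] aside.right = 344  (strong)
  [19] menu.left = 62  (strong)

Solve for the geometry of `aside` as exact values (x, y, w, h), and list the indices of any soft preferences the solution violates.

1. aside.x = 93  [menu.left = aside.left]
2. aside.w = 228  [menu.w = aside.w]
3. aside.y = 102  [aside.top = menu.bottom + 17]
4. aside.h = 96  [aside.h = 96]

aside = (x=93, y=102, w=228, h=96)
violated soft preferences: 18, 19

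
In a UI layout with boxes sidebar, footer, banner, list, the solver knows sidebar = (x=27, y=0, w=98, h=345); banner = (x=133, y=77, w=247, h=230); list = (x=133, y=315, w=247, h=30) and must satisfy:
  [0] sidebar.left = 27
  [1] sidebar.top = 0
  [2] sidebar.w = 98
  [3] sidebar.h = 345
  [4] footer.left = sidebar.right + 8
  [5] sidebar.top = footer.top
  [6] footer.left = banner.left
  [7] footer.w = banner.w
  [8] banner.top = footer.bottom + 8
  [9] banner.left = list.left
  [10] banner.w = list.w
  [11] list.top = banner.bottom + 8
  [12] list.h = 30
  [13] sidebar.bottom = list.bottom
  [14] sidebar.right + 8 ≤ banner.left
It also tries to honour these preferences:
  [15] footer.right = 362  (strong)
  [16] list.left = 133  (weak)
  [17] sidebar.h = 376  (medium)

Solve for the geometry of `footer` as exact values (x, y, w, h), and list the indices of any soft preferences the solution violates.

1. footer.x = 133  [footer.left = sidebar.right + 8]
2. footer.y = 0  [sidebar.top = footer.top]
3. footer.w = 247  [footer.w = banner.w]
4. footer.h = 69  [banner.top = footer.bottom + 8]

footer = (x=133, y=0, w=247, h=69)
violated soft preferences: 15, 17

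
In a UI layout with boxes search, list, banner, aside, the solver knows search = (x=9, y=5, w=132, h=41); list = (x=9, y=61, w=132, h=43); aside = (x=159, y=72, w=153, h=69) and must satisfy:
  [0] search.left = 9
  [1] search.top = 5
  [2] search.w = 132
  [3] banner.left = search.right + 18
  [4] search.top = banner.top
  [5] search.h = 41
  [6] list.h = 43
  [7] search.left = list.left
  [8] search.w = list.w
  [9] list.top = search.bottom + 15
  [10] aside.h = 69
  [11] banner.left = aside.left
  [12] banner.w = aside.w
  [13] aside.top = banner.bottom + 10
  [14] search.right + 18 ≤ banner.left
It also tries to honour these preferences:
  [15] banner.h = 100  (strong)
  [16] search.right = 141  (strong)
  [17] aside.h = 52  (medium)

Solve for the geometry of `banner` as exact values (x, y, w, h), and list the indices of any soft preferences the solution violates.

banner = (x=159, y=5, w=153, h=57)
violated soft preferences: 15, 17

1. banner.x = 159  [banner.left = search.right + 18]
2. banner.y = 5  [search.top = banner.top]
3. banner.w = 153  [banner.w = aside.w]
4. banner.h = 57  [aside.top = banner.bottom + 10]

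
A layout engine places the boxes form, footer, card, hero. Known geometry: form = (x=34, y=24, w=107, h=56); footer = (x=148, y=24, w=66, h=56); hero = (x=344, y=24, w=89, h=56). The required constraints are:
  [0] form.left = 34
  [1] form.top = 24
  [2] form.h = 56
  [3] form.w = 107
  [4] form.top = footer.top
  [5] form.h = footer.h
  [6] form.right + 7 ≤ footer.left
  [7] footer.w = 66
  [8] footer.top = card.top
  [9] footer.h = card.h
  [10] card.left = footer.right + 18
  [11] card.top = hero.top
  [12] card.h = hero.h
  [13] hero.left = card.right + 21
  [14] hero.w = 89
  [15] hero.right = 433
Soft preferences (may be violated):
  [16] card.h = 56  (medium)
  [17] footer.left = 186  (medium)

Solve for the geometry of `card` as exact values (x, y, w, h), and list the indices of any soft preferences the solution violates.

card = (x=232, y=24, w=91, h=56)
violated soft preferences: 17

1. card.y = 24  [footer.top = card.top]
2. card.h = 56  [footer.h = card.h]
3. card.x = 232  [card.left = footer.right + 18]
4. card.w = 91  [hero.left = card.right + 21]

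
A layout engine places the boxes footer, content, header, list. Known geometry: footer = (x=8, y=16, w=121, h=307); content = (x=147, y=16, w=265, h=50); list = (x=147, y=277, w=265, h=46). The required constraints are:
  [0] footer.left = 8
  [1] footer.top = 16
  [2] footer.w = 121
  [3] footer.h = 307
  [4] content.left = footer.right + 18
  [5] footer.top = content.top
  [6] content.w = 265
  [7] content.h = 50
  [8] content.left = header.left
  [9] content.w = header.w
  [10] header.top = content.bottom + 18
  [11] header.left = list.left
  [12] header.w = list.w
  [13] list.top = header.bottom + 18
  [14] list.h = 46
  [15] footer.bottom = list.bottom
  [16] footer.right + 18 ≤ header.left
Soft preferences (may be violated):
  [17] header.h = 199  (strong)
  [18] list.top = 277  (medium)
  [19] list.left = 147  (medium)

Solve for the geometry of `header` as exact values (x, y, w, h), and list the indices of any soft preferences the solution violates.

1. header.x = 147  [content.left = header.left]
2. header.w = 265  [content.w = header.w]
3. header.y = 84  [header.top = content.bottom + 18]
4. header.h = 175  [list.top = header.bottom + 18]

header = (x=147, y=84, w=265, h=175)
violated soft preferences: 17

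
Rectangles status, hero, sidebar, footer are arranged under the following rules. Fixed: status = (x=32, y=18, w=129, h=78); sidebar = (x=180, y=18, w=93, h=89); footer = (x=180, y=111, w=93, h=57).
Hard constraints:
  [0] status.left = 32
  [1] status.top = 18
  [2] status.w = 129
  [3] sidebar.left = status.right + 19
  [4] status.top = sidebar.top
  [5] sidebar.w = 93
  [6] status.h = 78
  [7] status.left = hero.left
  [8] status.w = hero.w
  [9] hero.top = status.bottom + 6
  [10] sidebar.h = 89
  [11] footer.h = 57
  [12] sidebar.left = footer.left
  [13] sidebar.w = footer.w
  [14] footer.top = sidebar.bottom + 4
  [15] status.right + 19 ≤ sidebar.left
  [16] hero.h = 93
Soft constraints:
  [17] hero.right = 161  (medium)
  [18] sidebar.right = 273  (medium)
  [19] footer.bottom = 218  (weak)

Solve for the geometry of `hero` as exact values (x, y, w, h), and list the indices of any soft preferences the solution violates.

1. hero.x = 32  [status.left = hero.left]
2. hero.w = 129  [status.w = hero.w]
3. hero.y = 102  [hero.top = status.bottom + 6]
4. hero.h = 93  [hero.h = 93]

hero = (x=32, y=102, w=129, h=93)
violated soft preferences: 19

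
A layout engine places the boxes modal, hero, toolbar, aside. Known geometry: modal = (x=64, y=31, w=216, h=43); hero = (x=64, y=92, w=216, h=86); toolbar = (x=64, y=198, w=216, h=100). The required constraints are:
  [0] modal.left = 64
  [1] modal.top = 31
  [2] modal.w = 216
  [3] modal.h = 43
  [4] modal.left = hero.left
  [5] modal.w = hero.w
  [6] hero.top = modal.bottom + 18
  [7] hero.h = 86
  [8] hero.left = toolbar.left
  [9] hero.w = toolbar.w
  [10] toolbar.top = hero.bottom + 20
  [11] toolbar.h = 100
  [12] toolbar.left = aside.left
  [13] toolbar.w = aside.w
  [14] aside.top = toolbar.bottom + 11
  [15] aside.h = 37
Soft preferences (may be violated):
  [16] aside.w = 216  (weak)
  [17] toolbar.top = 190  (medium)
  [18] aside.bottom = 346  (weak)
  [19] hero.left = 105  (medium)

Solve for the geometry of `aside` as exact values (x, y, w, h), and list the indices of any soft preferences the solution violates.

aside = (x=64, y=309, w=216, h=37)
violated soft preferences: 17, 19

1. aside.x = 64  [toolbar.left = aside.left]
2. aside.w = 216  [toolbar.w = aside.w]
3. aside.y = 309  [aside.top = toolbar.bottom + 11]
4. aside.h = 37  [aside.h = 37]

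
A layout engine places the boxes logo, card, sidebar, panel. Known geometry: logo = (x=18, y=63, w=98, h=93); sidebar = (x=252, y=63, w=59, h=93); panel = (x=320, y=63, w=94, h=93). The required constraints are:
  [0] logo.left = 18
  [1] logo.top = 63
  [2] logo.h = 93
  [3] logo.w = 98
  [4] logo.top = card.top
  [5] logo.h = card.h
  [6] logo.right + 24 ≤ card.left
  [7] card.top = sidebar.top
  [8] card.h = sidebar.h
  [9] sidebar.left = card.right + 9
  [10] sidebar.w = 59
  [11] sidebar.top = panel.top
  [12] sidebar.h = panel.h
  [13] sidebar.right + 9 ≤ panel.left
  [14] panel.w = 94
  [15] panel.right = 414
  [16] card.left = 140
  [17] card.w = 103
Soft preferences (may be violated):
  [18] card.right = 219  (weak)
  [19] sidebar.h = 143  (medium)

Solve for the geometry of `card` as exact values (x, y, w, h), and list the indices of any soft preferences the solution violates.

1. card.y = 63  [logo.top = card.top]
2. card.h = 93  [logo.h = card.h]
3. card.x = 140  [card.left = 140]
4. card.w = 103  [card.w = 103]

card = (x=140, y=63, w=103, h=93)
violated soft preferences: 18, 19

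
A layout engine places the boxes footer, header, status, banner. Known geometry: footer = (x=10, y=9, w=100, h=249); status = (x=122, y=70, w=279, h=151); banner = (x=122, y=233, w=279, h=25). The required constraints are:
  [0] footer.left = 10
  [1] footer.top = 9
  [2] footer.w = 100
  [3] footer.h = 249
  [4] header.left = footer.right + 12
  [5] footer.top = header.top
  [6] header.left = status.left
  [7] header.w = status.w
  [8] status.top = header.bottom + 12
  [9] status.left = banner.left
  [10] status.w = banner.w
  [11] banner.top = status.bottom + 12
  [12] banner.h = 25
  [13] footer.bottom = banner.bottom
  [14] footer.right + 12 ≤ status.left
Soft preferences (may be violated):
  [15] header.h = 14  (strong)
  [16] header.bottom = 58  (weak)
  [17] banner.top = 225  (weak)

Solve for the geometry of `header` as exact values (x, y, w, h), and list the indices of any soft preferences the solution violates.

header = (x=122, y=9, w=279, h=49)
violated soft preferences: 15, 17

1. header.x = 122  [header.left = footer.right + 12]
2. header.y = 9  [footer.top = header.top]
3. header.w = 279  [header.w = status.w]
4. header.h = 49  [status.top = header.bottom + 12]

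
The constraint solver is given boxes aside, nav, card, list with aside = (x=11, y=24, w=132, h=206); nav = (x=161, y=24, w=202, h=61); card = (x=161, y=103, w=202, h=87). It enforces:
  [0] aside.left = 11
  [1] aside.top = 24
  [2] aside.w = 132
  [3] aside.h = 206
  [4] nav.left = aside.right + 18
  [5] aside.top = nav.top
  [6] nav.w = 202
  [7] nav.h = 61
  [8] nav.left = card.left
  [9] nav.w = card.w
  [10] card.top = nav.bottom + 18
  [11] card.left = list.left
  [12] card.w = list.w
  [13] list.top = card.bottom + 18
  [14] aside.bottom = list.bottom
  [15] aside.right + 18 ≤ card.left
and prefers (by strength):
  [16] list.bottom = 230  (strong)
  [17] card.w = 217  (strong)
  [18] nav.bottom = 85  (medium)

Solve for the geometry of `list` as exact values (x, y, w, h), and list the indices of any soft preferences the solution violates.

1. list.x = 161  [card.left = list.left]
2. list.w = 202  [card.w = list.w]
3. list.y = 208  [list.top = card.bottom + 18]
4. list.h = 22  [aside.bottom = list.bottom]

list = (x=161, y=208, w=202, h=22)
violated soft preferences: 17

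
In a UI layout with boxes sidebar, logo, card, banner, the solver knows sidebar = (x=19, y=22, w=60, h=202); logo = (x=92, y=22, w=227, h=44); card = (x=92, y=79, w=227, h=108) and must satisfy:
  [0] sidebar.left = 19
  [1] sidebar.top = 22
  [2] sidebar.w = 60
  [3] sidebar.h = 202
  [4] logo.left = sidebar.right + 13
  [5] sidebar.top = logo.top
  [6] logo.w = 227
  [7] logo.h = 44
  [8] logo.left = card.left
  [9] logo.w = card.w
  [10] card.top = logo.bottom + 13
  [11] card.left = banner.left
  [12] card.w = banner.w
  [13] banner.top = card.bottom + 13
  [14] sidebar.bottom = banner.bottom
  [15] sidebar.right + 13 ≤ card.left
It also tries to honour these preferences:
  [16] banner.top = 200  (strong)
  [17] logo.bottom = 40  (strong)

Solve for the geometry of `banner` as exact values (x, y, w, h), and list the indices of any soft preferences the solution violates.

1. banner.x = 92  [card.left = banner.left]
2. banner.w = 227  [card.w = banner.w]
3. banner.y = 200  [banner.top = card.bottom + 13]
4. banner.h = 24  [sidebar.bottom = banner.bottom]

banner = (x=92, y=200, w=227, h=24)
violated soft preferences: 17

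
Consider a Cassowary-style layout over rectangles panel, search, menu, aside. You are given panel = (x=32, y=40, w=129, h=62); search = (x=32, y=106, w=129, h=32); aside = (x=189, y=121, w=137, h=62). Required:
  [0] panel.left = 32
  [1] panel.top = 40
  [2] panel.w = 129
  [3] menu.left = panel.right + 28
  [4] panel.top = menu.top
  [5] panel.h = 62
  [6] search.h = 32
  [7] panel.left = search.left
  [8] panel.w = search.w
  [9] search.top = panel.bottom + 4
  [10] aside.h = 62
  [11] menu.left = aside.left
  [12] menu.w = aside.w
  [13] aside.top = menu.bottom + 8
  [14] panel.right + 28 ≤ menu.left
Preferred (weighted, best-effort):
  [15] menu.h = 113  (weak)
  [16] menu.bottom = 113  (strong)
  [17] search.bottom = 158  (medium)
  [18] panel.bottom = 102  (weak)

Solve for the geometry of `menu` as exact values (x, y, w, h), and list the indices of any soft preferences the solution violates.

1. menu.x = 189  [menu.left = panel.right + 28]
2. menu.y = 40  [panel.top = menu.top]
3. menu.w = 137  [menu.w = aside.w]
4. menu.h = 73  [aside.top = menu.bottom + 8]

menu = (x=189, y=40, w=137, h=73)
violated soft preferences: 15, 17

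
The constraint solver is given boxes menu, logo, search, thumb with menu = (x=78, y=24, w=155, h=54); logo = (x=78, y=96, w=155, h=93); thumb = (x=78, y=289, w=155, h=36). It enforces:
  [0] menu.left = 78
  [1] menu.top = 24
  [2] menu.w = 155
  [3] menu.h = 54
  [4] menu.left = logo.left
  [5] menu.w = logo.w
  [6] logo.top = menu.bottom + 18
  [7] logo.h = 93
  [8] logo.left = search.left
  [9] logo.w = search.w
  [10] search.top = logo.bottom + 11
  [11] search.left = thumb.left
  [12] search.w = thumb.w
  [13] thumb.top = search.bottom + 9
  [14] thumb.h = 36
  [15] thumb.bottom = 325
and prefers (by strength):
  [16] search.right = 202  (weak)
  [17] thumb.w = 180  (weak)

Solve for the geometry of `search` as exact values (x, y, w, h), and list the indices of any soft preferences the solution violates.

1. search.x = 78  [logo.left = search.left]
2. search.w = 155  [logo.w = search.w]
3. search.y = 200  [search.top = logo.bottom + 11]
4. search.h = 80  [thumb.top = search.bottom + 9]

search = (x=78, y=200, w=155, h=80)
violated soft preferences: 16, 17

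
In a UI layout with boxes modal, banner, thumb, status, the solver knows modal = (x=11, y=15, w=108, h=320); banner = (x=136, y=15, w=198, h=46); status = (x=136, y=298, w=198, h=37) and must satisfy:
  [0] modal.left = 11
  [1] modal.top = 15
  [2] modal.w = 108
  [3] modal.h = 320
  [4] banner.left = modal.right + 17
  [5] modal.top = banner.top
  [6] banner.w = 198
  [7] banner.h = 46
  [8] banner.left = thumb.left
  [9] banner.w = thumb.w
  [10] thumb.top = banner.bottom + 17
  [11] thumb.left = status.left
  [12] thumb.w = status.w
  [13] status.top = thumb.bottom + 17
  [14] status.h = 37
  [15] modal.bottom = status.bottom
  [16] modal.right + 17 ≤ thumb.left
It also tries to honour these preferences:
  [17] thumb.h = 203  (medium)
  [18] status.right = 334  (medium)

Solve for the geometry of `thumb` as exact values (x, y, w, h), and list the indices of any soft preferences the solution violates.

thumb = (x=136, y=78, w=198, h=203)
violated soft preferences: none

1. thumb.x = 136  [banner.left = thumb.left]
2. thumb.w = 198  [banner.w = thumb.w]
3. thumb.y = 78  [thumb.top = banner.bottom + 17]
4. thumb.h = 203  [status.top = thumb.bottom + 17]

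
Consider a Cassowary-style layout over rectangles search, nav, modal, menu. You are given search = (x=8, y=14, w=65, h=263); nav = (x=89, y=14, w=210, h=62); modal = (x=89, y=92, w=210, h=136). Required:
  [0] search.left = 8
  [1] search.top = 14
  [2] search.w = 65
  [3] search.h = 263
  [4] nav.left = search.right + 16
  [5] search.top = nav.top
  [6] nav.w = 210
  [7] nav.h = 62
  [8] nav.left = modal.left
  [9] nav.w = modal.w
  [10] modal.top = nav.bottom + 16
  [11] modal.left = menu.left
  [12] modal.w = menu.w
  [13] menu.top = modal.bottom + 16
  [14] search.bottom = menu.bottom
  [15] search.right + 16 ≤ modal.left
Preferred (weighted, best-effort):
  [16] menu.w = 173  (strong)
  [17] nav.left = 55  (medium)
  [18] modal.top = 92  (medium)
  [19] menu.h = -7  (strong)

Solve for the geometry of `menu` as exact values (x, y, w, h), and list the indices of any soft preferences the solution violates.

menu = (x=89, y=244, w=210, h=33)
violated soft preferences: 16, 17, 19

1. menu.x = 89  [modal.left = menu.left]
2. menu.w = 210  [modal.w = menu.w]
3. menu.y = 244  [menu.top = modal.bottom + 16]
4. menu.h = 33  [search.bottom = menu.bottom]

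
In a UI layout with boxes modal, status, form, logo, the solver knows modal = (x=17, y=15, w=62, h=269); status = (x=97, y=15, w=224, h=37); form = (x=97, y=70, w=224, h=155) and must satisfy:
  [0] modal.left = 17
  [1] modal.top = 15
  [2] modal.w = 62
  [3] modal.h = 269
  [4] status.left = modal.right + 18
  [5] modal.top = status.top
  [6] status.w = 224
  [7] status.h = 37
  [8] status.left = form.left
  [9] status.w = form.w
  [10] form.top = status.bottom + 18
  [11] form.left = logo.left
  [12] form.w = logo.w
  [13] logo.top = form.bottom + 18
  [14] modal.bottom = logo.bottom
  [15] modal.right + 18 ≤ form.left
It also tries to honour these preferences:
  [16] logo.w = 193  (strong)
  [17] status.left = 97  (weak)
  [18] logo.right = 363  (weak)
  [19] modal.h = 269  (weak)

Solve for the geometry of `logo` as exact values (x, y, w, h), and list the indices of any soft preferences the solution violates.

logo = (x=97, y=243, w=224, h=41)
violated soft preferences: 16, 18

1. logo.x = 97  [form.left = logo.left]
2. logo.w = 224  [form.w = logo.w]
3. logo.y = 243  [logo.top = form.bottom + 18]
4. logo.h = 41  [modal.bottom = logo.bottom]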